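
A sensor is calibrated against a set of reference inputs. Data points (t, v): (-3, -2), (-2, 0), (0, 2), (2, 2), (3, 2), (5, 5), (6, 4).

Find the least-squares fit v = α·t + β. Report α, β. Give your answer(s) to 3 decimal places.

Sums needed: Σt·t = 87, Σt = 11, Σ1 = 7.
Moment sums: Σt·v = 65, Σv = 13.
det = 87·7 − 11² = 488.
α = (65·7 − 11·13)/488 = 39/61; β = (87·13 − 11·65)/488 = 52/61.

α = 0.639, β = 0.852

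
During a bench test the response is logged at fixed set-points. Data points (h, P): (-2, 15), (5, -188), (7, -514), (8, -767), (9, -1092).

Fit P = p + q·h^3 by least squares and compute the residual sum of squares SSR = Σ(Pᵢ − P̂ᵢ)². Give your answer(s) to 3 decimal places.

The normal equations are: 5·p + 1701·q = -2546;  1701·p + 926923·q = -1388694.
(Σ1 = 5, Σh^3 = 1701, Σh^3·h^3 = 926923, ΣP = -2546, Σh^3·P = -1388694.)
det = 5·926923 − 1701² = 1741214.
p = ((-2546)·926923 − 1701·(-1388694))/1741214 = 1111268/870607; q = (5·(-1388694) − 1701·(-2546))/1741214 = -1306362/870607.
Residuals: 1496941/870607, -1490134/870607, -521100/870607, -9493/870607, 523786/870607; SSR = 5751526/870607.

SSR = 6.606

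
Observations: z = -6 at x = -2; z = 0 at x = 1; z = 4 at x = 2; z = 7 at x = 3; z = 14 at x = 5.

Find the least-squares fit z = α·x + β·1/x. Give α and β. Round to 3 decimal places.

Compute the Gram sums: Σx·x = 43, Σx·1/x = 5, Σ1/x·1/x = 743/450.
Moment sums: Σx·z = 111, Σ1/x·z = 152/15.
Normal equations: [[43, 5]; [5, 743/450]]·[α, β]ᵀ = [111, 152/15]ᵀ.
Determinant 43·(743/450) − 5² = 20699/450.
α = (111·(743/450) − 5·(152/15))/(20699/450) = 59673/20699; β = (43·(152/15) − 5·111)/(20699/450) = -53670/20699.

α = 2.883, β = -2.593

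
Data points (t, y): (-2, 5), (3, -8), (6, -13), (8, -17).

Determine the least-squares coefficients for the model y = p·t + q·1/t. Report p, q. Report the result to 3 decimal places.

p = -2.103, q = -2.585

From the data, Σt·t = 113, Σt·1/t = 4, Σ1/t·1/t = 233/576.
For Aᵀy: Σt·y = -248, Σ1/t·y = -227/24.
Eliminating q: (233/576)·(row 1) − 4·(row 2) gives (17113/576)·p = (233/576)·(-248) − 4·(-227/24) = -4499/72, so p = -35992/17113.
Then q = ((-227/24) − 4·(-35992/17113))/(233/576) = -44232/17113.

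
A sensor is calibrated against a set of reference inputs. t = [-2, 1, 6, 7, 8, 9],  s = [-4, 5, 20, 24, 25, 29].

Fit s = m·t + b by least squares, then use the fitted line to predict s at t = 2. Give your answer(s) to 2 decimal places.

ŝ = 8.03

The normal equations are: 235·m + 29·b = 762;  29·m + 6·b = 99.
(Σt·t = 235, Σt = 29, Σ1 = 6, Σt·s = 762, Σs = 99.)
Eliminating b: 6·(row 1) − 29·(row 2) gives 569·m = 6·762 − 29·99 = 1701, so m = 1701/569.
Then b = (99 − 29·(1701/569))/6 = 1167/569.
At t = 2: ŝ = (1701/569)·(2) + (1167/569)·(1) = 4569/569.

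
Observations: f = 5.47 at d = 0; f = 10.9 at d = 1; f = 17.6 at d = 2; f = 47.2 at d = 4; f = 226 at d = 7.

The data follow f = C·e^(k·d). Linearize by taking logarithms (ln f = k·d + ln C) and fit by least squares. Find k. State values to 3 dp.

Taking logs, ln f = k·d + ln C, so regress ln f on d.
Σd = 14.0000, Σ(d)² = 70.0000, Σln f = 16.2309, Σd·ln f = 61.4859.
Normal system: [[70.0000, 14.0000]; [14.0000, 5]]·[k, ln C]ᵀ = [61.4859, 16.2309]ᵀ.
Δ = 70.0000·5 − (14.0000)² = 154.0000; k = (61.4859·5 − 14.0000·16.2309)/154.0000 = 0.52076, ln C = (70.0000·16.2309 − 14.0000·61.4859)/154.0000 = 1.78804.

k = 0.521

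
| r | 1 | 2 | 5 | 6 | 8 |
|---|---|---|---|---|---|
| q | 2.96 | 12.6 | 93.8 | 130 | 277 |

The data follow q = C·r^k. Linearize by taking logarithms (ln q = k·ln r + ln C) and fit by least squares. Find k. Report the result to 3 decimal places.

k = 2.163

Let Y = ln q. Fitting Y = k·ln r + ln C by least squares:
AᵀA = [[10.6052, 6.1738]; [6.1738, 5]], rhs = [29.4812, 18.6516]ᵀ  (here Σln r = 6.1738, Σ(ln r)² = 10.6052, Σln q = 18.6516, Σln r·ln q = 29.4812).
Δ = 10.6052·5 − (6.1738)² = 14.9105; k = (29.4812·5 − 6.1738·18.6516)/14.9105 = 2.16325, ln C = (10.6052·18.6516 − 6.1738·29.4812)/14.9105 = 1.05923.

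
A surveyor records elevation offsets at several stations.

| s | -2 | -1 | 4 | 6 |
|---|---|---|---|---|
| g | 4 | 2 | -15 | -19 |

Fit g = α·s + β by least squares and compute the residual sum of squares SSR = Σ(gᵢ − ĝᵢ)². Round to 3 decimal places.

Compute the Gram sums: Σs·s = 57, Σs = 7, Σ1 = 4.
Moment sums: Σs·g = -184, Σg = -28.
MᵀM·[α, β]ᵀ = Mᵀg becomes [[57, 7]; [7, 4]]·[α, β]ᵀ = [-184, -28]ᵀ.
det = 57·4 − 7² = 179.
α = ((-184)·4 − 7·(-28))/179 = -540/179; β = (57·(-28) − 7·(-184))/179 = -308/179.
Residuals: -56/179, 126/179, -217/179, 147/179; SSR = 490/179.

SSR = 2.737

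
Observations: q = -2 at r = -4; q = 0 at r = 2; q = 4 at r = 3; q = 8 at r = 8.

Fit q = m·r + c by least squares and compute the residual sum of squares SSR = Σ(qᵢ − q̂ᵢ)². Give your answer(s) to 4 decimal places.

SSR = 7.0103

Forming XᵀX = [[93, 9]; [9, 4]] and Xᵀq = [84, 10]ᵀ gives XᵀX·[m, c]ᵀ = Xᵀq.
Eliminating c: 4·(row 1) − 9·(row 2) gives 291·m = 4·84 − 9·10 = 246, so m = 82/97.
Then c = (10 − 9·(82/97))/4 = 58/97.
Residuals: 76/97, -222/97, 84/97, 62/97; SSR = 680/97.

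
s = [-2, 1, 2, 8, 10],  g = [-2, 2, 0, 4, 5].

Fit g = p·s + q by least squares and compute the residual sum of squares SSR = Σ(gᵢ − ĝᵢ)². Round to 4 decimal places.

Forming AᵀA = [[173, 19]; [19, 5]] and Aᵀg = [88, 9]ᵀ gives AᵀA·[p, q]ᵀ = Aᵀg.
Δ = 173·5 − 19² = 504.
p = (88·5 − 19·9)/504 = 269/504; q = (173·9 − 19·88)/504 = -115/504.
Residuals: -355/504, 61/36, -47/56, -1/24, -55/504; SSR = 2059/504.

SSR = 4.0853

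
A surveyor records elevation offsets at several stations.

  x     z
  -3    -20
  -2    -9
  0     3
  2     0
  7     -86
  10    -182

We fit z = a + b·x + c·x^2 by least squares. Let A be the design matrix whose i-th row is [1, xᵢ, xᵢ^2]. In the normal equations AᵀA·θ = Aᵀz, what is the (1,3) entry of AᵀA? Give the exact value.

166

Row 1 ↔ basis 1, column 3 ↔ basis x^2, so (AᵀA)_{1,3} = Σᵢ x^2 = (1)·(9) + (1)·(4) + (1)·(0) + (1)·(4) + (1)·(49) + (1)·(100) = 166.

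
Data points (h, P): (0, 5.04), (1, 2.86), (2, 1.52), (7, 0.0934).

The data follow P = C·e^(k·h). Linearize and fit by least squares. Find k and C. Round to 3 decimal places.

k = -0.569, C = 4.959

Linearized form: ln P = k·h + ln C. From the 4 transformed points,
Σh = 10.0000, Σ(h)² = 54.0000, Σln P = 0.7161, Σh·ln P = -14.7078.
Equations: 54.0000·k + 10.0000·ln C = -14.7078;  10.0000·k + 4·ln C = 0.7161.
Solving (det = 116.0000): k = -0.56890, ln C = 1.60126, so C = exp(1.60126) = 4.95927.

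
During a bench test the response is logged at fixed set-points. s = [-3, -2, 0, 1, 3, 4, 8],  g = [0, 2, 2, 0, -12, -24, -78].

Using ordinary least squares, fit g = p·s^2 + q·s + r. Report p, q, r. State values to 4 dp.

Forming AᵀA = [[4531, 569, 103]; [569, 103, 11]; [103, 11, 7]] and Aᵀg = [-5476, -760, -110]ᵀ gives AᵀA·[p, q, r]ᵀ = Aᵀg.
Solving the 3×3 system (Gaussian elimination) gives p = -2137/2163, q = -23329/10815, r = 23932/10815.

p = -0.9880, q = -2.1571, r = 2.2129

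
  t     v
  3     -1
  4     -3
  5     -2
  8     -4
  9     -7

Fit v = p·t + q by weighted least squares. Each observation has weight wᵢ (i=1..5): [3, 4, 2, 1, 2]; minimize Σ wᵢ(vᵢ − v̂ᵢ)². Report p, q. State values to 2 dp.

p = -0.82, q = 1.11

Normal-equation sums: Σwᵢ·t·t = 367, Σwᵢ·t = 61, Σwᵢ·1 = 12.
And Σwᵢ·t·v = -235, Σwᵢ·v = -37.
So MᵀWM·[p, q]ᵀ = MᵀWv: [[367, 61]; [61, 12]]·[p, q]ᵀ = [-235, -37]ᵀ.
Eliminating q: 12·(row 1) − 61·(row 2) gives 683·p = 12·(-235) − 61·(-37) = -563, so p = -563/683.
Then q = ((-37) − 61·(-563/683))/12 = 756/683.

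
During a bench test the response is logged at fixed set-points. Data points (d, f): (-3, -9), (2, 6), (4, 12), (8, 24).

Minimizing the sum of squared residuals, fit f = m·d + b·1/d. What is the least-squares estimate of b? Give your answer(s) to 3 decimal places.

The normal equations are: 93·m + 4·b = 279;  4·m + (253/576)·b = 12.
Δ = 93·(253/576) − 4² = 4771/192.
m = (279·(253/576) − 4·12)/(4771/192) = 3; b = (93·12 − 4·279)/(4771/192) = 0.

b = 0.000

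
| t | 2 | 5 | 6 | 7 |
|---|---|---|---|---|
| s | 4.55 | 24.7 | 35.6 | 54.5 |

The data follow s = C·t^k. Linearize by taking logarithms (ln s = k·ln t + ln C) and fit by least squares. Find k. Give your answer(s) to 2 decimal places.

k = 1.93

Linearized form: ln s = k·ln t + ln C. From the 4 transformed points,
AᵀA = [[10.0677, 6.0403]; [6.0403, 4]], rhs = [20.3923, 12.2925]ᵀ  (here Σln t = 6.0403, Σ(ln t)² = 10.0677, Σln s = 12.2925, Σln t·ln s = 20.3923).
Slope k = (n·Σln t·ln s − Σln t·Σln s)/(n·Σ(ln t)² − (Σln t)²) = (4·20.3923 − 6.0403·12.2925)/3.7862 = 1.93320; ln C = (Σln s − k·Σln t)/n = 0.15386.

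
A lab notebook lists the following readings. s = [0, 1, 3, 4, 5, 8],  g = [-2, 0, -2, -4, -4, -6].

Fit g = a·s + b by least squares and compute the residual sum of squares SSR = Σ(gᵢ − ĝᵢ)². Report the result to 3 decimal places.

Forming XᵀX = [[115, 21]; [21, 6]] and Xᵀg = [-90, -18]ᵀ gives XᵀX·[a, b]ᵀ = Xᵀg.
Eliminating b: 6·(row 1) − 21·(row 2) gives 249·a = 6·(-90) − 21·(-18) = -162, so a = -54/83.
Then b = ((-18) − 21·(-54/83))/6 = -60/83.
Residuals: -106/83, 114/83, 56/83, -56/83, -2/83, -6/83; SSR = 368/83.

SSR = 4.434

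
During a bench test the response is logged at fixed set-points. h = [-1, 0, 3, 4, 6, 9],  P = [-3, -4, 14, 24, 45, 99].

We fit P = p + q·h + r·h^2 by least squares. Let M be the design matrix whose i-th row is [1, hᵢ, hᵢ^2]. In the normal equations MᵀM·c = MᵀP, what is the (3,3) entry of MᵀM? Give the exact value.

8195

Row 3 ↔ basis h^2, column 3 ↔ basis h^2, so (MᵀM)_{3,3} = Σᵢ (h^2)·(h^2) = (1)·(1) + (0)·(0) + (9)·(9) + (16)·(16) + (36)·(36) + (81)·(81) = 8195.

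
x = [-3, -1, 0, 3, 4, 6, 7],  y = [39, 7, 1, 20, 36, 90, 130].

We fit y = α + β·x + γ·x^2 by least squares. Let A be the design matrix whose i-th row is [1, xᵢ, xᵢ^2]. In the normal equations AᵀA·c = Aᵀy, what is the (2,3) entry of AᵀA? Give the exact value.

622

Row 2 ↔ basis x, column 3 ↔ basis x^2, so (AᵀA)_{2,3} = Σᵢ (x)·(x^2) = (-3)·(9) + (-1)·(1) + (0)·(0) + (3)·(9) + (4)·(16) + (6)·(36) + (7)·(49) = 622.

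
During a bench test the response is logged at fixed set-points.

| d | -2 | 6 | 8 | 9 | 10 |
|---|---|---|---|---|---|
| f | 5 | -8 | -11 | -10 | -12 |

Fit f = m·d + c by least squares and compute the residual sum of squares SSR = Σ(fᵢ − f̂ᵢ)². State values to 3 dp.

The normal equations are: 285·m + 31·c = -356;  31·m + 5·c = -36.
det = 285·5 − 31² = 464.
m = ((-356)·5 − 31·(-36))/464 = -83/58; c = (285·(-36) − 31·(-356))/464 = 97/58.
Residuals: 27/58, -63/58, -71/58, 35/29, 37/58; SSR = 138/29.

SSR = 4.759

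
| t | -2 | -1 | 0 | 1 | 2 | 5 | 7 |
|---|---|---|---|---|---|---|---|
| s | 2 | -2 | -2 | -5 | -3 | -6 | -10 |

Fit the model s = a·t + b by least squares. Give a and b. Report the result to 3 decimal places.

Forming XᵀX = [[84, 12]; [12, 7]] and Xᵀs = [-113, -26]ᵀ gives XᵀX·[a, b]ᵀ = Xᵀs.
Eliminating b: 7·(row 1) − 12·(row 2) gives 444·a = 7·(-113) − 12·(-26) = -479, so a = -479/444.
Then b = ((-26) − 12·(-479/444))/7 = -69/37.

a = -1.079, b = -1.865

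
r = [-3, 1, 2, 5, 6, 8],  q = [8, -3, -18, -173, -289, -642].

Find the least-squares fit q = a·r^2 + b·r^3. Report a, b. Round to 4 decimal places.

a = -2.0006, b = -1.0029

With design matrix M, MᵀM = [[6115, 43459]; [43459, 325219]] and Mᵀq = [-55820, -413116]ᵀ.
Determinant 6115·325219 − 43459² = 100029504.
a = ((-55820)·325219 − 43459·(-413116))/100029504 = -12507271/6251844; b = (6115·(-413116) − 43459·(-55820))/100029504 = -6270185/6251844.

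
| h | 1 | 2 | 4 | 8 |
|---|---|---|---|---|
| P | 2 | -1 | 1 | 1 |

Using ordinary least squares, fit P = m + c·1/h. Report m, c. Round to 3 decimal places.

Forming XᵀX = [[4, 15/8]; [15/8, 85/64]] and XᵀP = [3, 15/8]ᵀ gives XᵀX·[m, c]ᵀ = XᵀP.
Eliminating c: (85/64)·(row 1) − (15/8)·(row 2) gives (115/64)·m = (85/64)·3 − (15/8)·(15/8) = 15/32, so m = 6/23.
Then c = ((15/8) − (15/8)·(6/23))/(85/64) = 24/23.

m = 0.261, c = 1.043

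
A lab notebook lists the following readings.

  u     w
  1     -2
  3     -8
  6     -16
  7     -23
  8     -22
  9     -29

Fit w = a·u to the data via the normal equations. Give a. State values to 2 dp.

AᵀA·[a]ᵀ = Aᵀw reads: 240·a = -720.
(Σu·u = 240, Σu·w = -720.)
a = (-720)/240 = -3.

a = -3.00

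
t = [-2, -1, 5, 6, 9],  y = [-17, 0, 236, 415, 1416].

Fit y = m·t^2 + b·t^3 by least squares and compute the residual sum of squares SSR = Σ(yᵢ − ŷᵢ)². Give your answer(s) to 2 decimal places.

Entries of AᵀA: Σt^2·t^2 = 8499, Σt^2·t^3 = 69917, Σt^3·t^3 = 593787.
And Σt^2·y = 135468, Σt^3·y = 1151540.
Determinant 8499·593787 − 69917² = 158208824.
m = (135468·593787 − 69917·1151540)/158208824 = -9135608/19776103; b = (8499·1151540 − 69917·135468)/158208824 = 39427788/19776103.
Residuals: 15770985/19776103, 48563396/19776103, -32922992/19776103, 19562425/19776103, 88644/19776103; SSR = 205993422/19776103.

SSR = 10.42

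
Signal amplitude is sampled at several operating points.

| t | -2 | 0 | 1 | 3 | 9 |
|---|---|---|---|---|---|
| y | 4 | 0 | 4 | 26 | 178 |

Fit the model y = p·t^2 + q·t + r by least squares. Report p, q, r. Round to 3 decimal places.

AᵀA·[p, q, r]ᵀ = Aᵀy reads: 6659·p + 749·q + 95·r = 14672;  749·p + 95·q + 11·r = 1676;  95·p + 11·q + 5·r = 212.
(Σt^2·t^2 = 6659, Σt^2·t = 749, Σt^2 = 95, Σt·t = 95, Σt = 11, Σ1 = 5, Σt^2·y = 14672, Σt·y = 1676, Σy = 212.)
Row-reducing yields p = 13946/7231, q = 17172/7231, r = 3842/7231.

p = 1.929, q = 2.375, r = 0.531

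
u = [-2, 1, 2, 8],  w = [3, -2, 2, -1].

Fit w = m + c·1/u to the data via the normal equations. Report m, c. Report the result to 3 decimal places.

Setting ∂/∂m … = 0 gives: 4·m + (9/8)·c = 2;  (9/8)·m + (97/64)·c = -21/8.
(Σ1 = 4, Σ1/u = 9/8, Σ1/u·1/u = 97/64, Σw = 2, Σ1/u·w = -21/8.)
det = 4·(97/64) − (9/8)² = 307/64.
m = (2·(97/64) − (9/8)·(-21/8))/(307/64) = 383/307; c = (4·(-21/8) − (9/8)·2)/(307/64) = -816/307.

m = 1.248, c = -2.658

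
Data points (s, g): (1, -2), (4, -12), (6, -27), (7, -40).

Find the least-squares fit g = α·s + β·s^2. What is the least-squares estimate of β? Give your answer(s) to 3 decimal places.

Entries of AᵀA: Σs·s = 102, Σs·s^2 = 624, Σs^2·s^2 = 3954.
Right-hand side: Σs·g = -492, Σs^2·g = -3126.
Normal equations: [[102, 624]; [624, 3954]]·[α, β]ᵀ = [-492, -3126]ᵀ.
Δ = 102·3954 − 624² = 13932.
α = ((-492)·3954 − 624·(-3126))/13932 = 146/387; β = (102·(-3126) − 624·(-492))/13932 = -329/387.

β = -0.850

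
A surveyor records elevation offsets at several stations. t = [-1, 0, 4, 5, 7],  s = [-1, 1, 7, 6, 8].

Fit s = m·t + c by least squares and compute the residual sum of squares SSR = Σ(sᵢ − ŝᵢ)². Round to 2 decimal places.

The normal system MᵀM·[m, c]ᵀ = Mᵀs is [[91, 15]; [15, 5]]·[m, c]ᵀ = [115, 21]ᵀ.
Eliminating c: 5·(row 1) − 15·(row 2) gives 230·m = 5·115 − 15·21 = 260, so m = 26/23.
Then c = (21 − 15·(26/23))/5 = 93/115.
Residuals: -78/115, 22/115, 192/115, -53/115, -83/115; SSR = 462/115.

SSR = 4.02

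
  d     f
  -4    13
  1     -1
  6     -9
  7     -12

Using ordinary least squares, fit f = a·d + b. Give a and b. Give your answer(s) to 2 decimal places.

With design matrix A, AᵀA = [[102, 10]; [10, 4]] and Aᵀf = [-191, -9]ᵀ.
Eliminating b: 4·(row 1) − 10·(row 2) gives 308·a = 4·(-191) − 10·(-9) = -674, so a = -337/154.
Then b = ((-9) − 10·(-337/154))/4 = 248/77.

a = -2.19, b = 3.22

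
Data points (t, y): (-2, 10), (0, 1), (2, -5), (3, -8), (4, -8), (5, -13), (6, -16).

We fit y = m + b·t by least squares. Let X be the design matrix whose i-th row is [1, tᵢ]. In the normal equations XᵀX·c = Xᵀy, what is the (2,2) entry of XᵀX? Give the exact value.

94

Row 2 ↔ basis t, column 2 ↔ basis t, so (XᵀX)_{2,2} = Σᵢ (t)·(t) = (-2)·(-2) + (0)·(0) + (2)·(2) + (3)·(3) + (4)·(4) + (5)·(5) + (6)·(6) = 94.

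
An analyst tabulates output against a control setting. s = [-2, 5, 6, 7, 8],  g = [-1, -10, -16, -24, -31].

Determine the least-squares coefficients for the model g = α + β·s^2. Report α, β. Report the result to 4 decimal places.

α = 1.7768, β = -0.5106

The normal system MᵀM·[α, β]ᵀ = Mᵀg is [[5, 178]; [178, 8434]]·[α, β]ᵀ = [-82, -3990]ᵀ.
Δ = 5·8434 − 178² = 10486.
α = ((-82)·8434 − 178·(-3990))/10486 = 9316/5243; β = (5·(-3990) − 178·(-82))/10486 = -2677/5243.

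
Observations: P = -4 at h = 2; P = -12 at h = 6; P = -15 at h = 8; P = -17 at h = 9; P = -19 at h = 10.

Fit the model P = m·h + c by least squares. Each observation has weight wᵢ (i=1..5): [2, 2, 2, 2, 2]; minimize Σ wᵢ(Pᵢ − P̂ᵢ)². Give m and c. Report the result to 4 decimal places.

Setting ∂/∂m … = 0 gives: 570·m + 70·c = -1086;  70·m + 10·c = -134.
Eliminating c: 10·(row 1) − 70·(row 2) gives 800·m = 10·(-1086) − 70·(-134) = -1480, so m = -37/20.
Then c = ((-134) − 70·(-37/20))/10 = -9/20.

m = -1.8500, c = -0.4500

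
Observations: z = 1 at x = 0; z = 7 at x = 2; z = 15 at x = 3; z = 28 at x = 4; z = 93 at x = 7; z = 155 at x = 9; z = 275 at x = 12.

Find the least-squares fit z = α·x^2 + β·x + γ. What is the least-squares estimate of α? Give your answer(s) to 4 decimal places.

Normal-equation sums: Σx^2·x^2 = 30051, Σx^2·x = 2899, Σx^2 = 303, Σx·x = 303, Σx = 37, Σ1 = 7.
For Aᵀz: Σx^2·z = 57323, Σx·z = 5517, Σz = 574.
AᵀA·[α, β, γ]ᵀ = Aᵀz becomes [[30051, 2899, 303]; [2899, 303, 37]; [303, 37, 7]]·[α, β, γ]ᵀ = [57323, 5517, 574]ᵀ.
Inverting the 3×3 Gram matrix, [α, β, γ]ᵀ = [936049/476098, -300715/476098, 55990/238049]ᵀ.

α = 1.9661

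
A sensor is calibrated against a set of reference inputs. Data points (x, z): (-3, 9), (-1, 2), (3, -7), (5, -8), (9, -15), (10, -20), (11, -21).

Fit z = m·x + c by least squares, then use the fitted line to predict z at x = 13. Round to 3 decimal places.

The normal equations are: 346·m + 34·c = -656;  34·m + 7·c = -60.
Δ = 346·7 − 34² = 1266.
m = ((-656)·7 − 34·(-60))/1266 = -1276/633; c = (346·(-60) − 34·(-656))/1266 = 772/633.
At x = 13: ẑ = (-1276/633)·(13) + (772/633)·(1) = -5272/211.

ẑ = -24.986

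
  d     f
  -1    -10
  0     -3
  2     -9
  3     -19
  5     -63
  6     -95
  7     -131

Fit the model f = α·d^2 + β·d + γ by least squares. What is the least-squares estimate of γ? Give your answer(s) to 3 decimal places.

The normal system AᵀA·[α, β, γ]ᵀ = Aᵀf is [[4420, 718, 124]; [718, 124, 22]; [124, 22, 7]]·[α, β, γ]ᵀ = [-11631, -1867, -330]ᵀ.
Inverting the 3×3 Gram matrix, [α, β, γ]ᵀ = [-52423/16566, 63115/16566, -8449/2761]ᵀ.

γ = -3.060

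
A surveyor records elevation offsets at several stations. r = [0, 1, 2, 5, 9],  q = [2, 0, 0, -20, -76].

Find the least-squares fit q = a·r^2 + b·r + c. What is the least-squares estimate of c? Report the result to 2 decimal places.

Setting ∂/∂a … = 0 gives: 7203·a + 863·b + 111·c = -6656;  863·a + 111·b + 17·c = -784;  111·a + 17·b + 5·c = -94.
(Σr^2·r^2 = 7203, Σr^2·r = 863, Σr^2 = 111, Σr·r = 111, Σr = 17, Σ1 = 5, Σr^2·q = -6656, Σr·q = -784, Σq = -94.)
Inverting the 3×3 Gram matrix, [a, b, c]ᵀ = [-21961/20371, 22631/20371, 27614/20371]ᵀ.

c = 1.36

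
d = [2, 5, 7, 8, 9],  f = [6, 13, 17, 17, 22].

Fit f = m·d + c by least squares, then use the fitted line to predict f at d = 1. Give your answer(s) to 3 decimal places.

With design matrix A, AᵀA = [[223, 31]; [31, 5]] and Aᵀf = [530, 75]ᵀ.
Eliminating c: 5·(row 1) − 31·(row 2) gives 154·m = 5·530 − 31·75 = 325, so m = 325/154.
Then c = (75 − 31·(325/154))/5 = 295/154.
At d = 1: f̂ = (325/154)·(1) + (295/154)·(1) = 310/77.

f̂ = 4.026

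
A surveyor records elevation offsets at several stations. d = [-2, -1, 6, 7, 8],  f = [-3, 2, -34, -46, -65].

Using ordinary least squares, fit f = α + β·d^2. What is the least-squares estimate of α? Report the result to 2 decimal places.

α = 2.45

With design matrix M, MᵀM = [[5, 154]; [154, 7810]] and Mᵀf = [-146, -7648]ᵀ.
Δ = 5·7810 − 154² = 15334.
α = ((-146)·7810 − 154·(-7648))/15334 = 1706/697; β = (5·(-7648) − 154·(-146))/15334 = -7878/7667.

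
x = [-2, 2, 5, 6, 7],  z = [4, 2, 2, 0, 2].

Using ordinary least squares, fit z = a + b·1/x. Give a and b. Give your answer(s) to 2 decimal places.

From the data, Σ1 = 5, Σ1/x = 107/210, Σ1/x·1/x = 25939/44100.
Moment sums: Σz = 10, Σ1/x·z = -11/35.
Δ = 5·(25939/44100) − (107/210)² = 59123/22050.
a = (10·(25939/44100) − (107/210)·(-11/35))/(59123/22050) = 133226/59123; b = (5·(-11/35) − (107/210)·10)/(59123/22050) = -147000/59123.

a = 2.25, b = -2.49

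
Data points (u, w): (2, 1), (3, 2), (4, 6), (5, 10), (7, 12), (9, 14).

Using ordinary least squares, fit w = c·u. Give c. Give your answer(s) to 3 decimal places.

XᵀX·[c]ᵀ = Xᵀw reads: 184·c = 292.
c = 292/184 = 1.58696.

c = 1.587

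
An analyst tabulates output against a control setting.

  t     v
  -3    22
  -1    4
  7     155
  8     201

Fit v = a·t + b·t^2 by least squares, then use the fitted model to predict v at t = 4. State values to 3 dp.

v̂ = 52.947

Entries of XᵀX: Σt·t = 123, Σt·t^2 = 827, Σt^2·t^2 = 6579.
And Σt·v = 2623, Σt^2·v = 20661.
Normal equations: [[123, 827]; [827, 6579]]·[a, b]ᵀ = [2623, 20661]ᵀ.
Δ = 123·6579 − 827² = 125288.
a = (2623·6579 − 827·20661)/125288 = 85035/62644; b = (123·20661 − 827·2623)/125288 = 186041/62644.
At t = 4: v̂ = (85035/62644)·(4) + (186041/62644)·(16) = 829199/15661.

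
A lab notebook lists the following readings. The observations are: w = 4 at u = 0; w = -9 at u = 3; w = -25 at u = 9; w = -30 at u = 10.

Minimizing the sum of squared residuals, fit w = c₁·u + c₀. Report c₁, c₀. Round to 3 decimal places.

Setting ∂/∂c₁ … = 0 gives: 190·c₁ + 22·c₀ = -552;  22·c₁ + 4·c₀ = -60.
(Σu·u = 190, Σu = 22, Σ1 = 4, Σu·w = -552, Σw = -60.)
Eliminating c₀: 4·(row 1) − 22·(row 2) gives 276·c₁ = 4·(-552) − 22·(-60) = -888, so c₁ = -74/23.
Then c₀ = ((-60) − 22·(-74/23))/4 = 62/23.

c₁ = -3.217, c₀ = 2.696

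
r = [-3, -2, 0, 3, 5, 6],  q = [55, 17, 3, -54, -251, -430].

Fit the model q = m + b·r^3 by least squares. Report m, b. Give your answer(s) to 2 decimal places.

Compute the Gram sums: Σ1 = 6, Σr^3 = 333, Σr^3·r^3 = 63803.
And Σq = -660, Σr^3·q = -127334.
Determinant 6·63803 − 333² = 271929.
m = ((-660)·63803 − 333·(-127334))/271929 = 97414/90643; b = (6·(-127334) − 333·(-660))/271929 = -181408/90643.

m = 1.07, b = -2.00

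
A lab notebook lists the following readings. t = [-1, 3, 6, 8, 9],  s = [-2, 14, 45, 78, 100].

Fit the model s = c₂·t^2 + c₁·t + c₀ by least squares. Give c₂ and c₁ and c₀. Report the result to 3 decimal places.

c₂ = 1.078, c₁ = 1.421, c₀ = -1.287

Compute the Gram sums: Σt^2·t^2 = 12035, Σt^2·t = 1483, Σt^2 = 191, Σt·t = 191, Σt = 25, Σ1 = 5.
Moment sums: Σt^2·s = 14836, Σt·s = 1838, Σs = 235.
So XᵀX·[c₂, c₁, c₀]ᵀ = Xᵀs: [[12035, 1483, 191]; [1483, 191, 25]; [191, 25, 5]]·[c₂, c₁, c₀]ᵀ = [14836, 1838, 235]ᵀ.
Solving the 3×3 system (Gaussian elimination) gives c₂ = 925/858, c₁ = 1219/858, c₀ = -184/143.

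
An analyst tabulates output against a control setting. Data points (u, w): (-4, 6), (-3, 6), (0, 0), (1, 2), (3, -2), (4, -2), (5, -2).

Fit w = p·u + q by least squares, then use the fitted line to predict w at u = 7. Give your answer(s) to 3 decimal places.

ŵ = -5.000

AᵀA·[p, q]ᵀ = Aᵀw reads: 76·p + 6·q = -64;  6·p + 7·q = 8.
Δ = 76·7 − 6² = 496.
p = ((-64)·7 − 6·8)/496 = -1; q = (76·8 − 6·(-64))/496 = 2.
At u = 7: ŵ = (-1)·(7) + (2)·(1) = -5.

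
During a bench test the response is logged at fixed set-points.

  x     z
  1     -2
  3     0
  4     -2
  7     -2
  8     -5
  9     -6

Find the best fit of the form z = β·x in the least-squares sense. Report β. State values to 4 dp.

The normal system AᵀA·[β]ᵀ = Aᵀz is [[220]]·[β]ᵀ = [-118]ᵀ.
Hence β = -118 / 220 ≈ -0.536364.

β = -0.5364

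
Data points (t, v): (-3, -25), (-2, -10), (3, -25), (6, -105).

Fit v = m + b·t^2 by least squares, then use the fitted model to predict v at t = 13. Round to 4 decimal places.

v̂ = -499.5024

Compute the Gram sums: Σ1 = 4, Σt^2 = 58, Σt^2·t^2 = 1474.
Moment sums: Σv = -165, Σt^2·v = -4270.
Eliminating b: 1474·(row 1) − 58·(row 2) gives 2532·m = 1474·(-165) − 58·(-4270) = 4450, so m = 2225/1266.
Then b = ((-4270) − 58·(2225/1266))/1474 = -3755/1266.
At t = 13: v̂ = (2225/1266)·(1) + (-3755/1266)·(169) = -105395/211.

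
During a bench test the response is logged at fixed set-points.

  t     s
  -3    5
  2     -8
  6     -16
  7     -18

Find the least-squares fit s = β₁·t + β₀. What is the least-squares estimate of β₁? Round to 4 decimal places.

β₁ = -2.2903

Compute the Gram sums: Σt·t = 98, Σt = 12, Σ1 = 4.
And Σt·s = -253, Σs = -37.
det = 98·4 − 12² = 248.
β₁ = ((-253)·4 − 12·(-37))/248 = -71/31; β₀ = (98·(-37) − 12·(-253))/248 = -295/124.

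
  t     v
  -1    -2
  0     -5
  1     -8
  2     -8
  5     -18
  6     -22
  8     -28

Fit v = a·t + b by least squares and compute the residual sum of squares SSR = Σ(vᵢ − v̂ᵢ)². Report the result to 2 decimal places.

SSR = 6.81

From the data, Σt·t = 131, Σt = 21, Σ1 = 7.
Right-hand side: Σt·v = -468, Σv = -91.
XᵀX·[a, b]ᵀ = Xᵀv becomes [[131, 21]; [21, 7]]·[a, b]ᵀ = [-468, -91]ᵀ.
Eliminating b: 7·(row 1) − 21·(row 2) gives 476·a = 7·(-468) − 21·(-91) = -1365, so a = -195/68.
Then b = ((-91) − 21·(-195/68))/7 = -299/68.
Residuals: -8/17, -41/68, -25/34, 145/68, 25/34, -27/68, -45/68; SSR = 463/68.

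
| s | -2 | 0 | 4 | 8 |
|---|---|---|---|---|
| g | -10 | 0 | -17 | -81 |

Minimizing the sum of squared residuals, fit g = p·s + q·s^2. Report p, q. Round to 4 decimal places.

p = 1.8425, q = -1.4978

With design matrix M, MᵀM = [[84, 568]; [568, 4368]] and Mᵀg = [-696, -5496]ᵀ.
Eliminating q: 4368·(row 1) − 568·(row 2) gives 44288·p = 4368·(-696) − 568·(-5496) = 81600, so p = 1275/692.
Then q = ((-5496) − 568·(1275/692))/4368 = -2073/1384.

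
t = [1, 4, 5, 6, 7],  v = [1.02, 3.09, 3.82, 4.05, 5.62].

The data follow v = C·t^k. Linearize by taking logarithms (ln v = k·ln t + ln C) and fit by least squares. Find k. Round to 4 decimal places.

With ln vᵢ as the transformed response and ln tᵢ as the regressor:
Σln t = 6.7334, Σ(ln t)² = 11.5091, Σln v = 5.6133, Σln t·ln v = 9.5865.
Equations: 11.5091·k + 6.7334·ln C = 9.5865;  6.7334·k + 5·ln C = 5.6133.
Slope k = (n·Σln t·ln v − Σln t·Σln v)/(n·Σ(ln t)² − (Σln t)²) = (5·9.5865 − 6.7334·5.6133)/12.2067 = 0.83036; ln C = (Σln v − k·Σln t)/n = 0.00442.

k = 0.8304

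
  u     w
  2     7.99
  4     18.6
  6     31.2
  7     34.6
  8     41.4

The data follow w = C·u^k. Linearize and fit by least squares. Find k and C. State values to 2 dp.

Let Y = ln w. Fitting Y = k·ln u + ln C by least squares:
XᵀX = [[13.7233, 7.8966]; [7.8966, 5]], rhs = [26.2956, 15.7089]ᵀ  (here Σln u = 7.8966, Σ(ln u)² = 13.7233, Σln w = 15.7089, Σln u·ln w = 26.2956).
Slope k = (n·Σln u·ln w − Σln u·Σln w)/(n·Σ(ln u)² − (Σln u)²) = (5·26.2956 − 7.8966·15.7089)/6.2610 = 1.18702; ln C = (Σln w − k·Σln u)/n = 1.26711, so C = exp(1.26711) = 3.55059.

k = 1.19, C = 3.55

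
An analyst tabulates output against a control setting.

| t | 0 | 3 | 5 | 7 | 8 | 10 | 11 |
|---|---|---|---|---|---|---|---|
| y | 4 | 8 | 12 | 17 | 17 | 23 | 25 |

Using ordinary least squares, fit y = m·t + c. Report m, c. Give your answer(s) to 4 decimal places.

The normal equations are: 368·m + 44·c = 844;  44·m + 7·c = 106.
(Σt·t = 368, Σt = 44, Σ1 = 7, Σt·y = 844, Σy = 106.)
Eliminating c: 7·(row 1) − 44·(row 2) gives 640·m = 7·844 − 44·106 = 1244, so m = 311/160.
Then c = (106 − 44·(311/160))/7 = 117/40.

m = 1.9438, c = 2.9250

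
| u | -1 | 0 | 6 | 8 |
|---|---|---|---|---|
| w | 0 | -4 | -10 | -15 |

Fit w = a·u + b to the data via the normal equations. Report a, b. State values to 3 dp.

a = -1.460, b = -2.506

The normal system XᵀX·[a, b]ᵀ = Xᵀw is [[101, 13]; [13, 4]]·[a, b]ᵀ = [-180, -29]ᵀ.
Δ = 101·4 − 13² = 235.
a = ((-180)·4 − 13·(-29))/235 = -343/235; b = (101·(-29) − 13·(-180))/235 = -589/235.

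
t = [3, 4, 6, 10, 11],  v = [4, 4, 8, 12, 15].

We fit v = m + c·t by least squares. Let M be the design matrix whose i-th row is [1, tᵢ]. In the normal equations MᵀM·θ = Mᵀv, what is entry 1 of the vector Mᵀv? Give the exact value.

Entry 1 ↔ basis 1, so (Mᵀv)_{1} = Σᵢ vᵢ = (1)·(4) + (1)·(4) + (1)·(8) + (1)·(12) + (1)·(15) = 43.

43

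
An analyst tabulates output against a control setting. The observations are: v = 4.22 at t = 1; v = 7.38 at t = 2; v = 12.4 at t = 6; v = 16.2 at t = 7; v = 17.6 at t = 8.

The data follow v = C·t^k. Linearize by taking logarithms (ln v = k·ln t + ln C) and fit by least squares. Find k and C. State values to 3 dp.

With ln vᵢ as the transformed response and ln tᵢ as the regressor:
Over the data: Σln t = 6.5103, Σ(ln t)² = 11.8015, Σln v = 11.6092, Σln t·ln v = 17.2796.
Normal system: [[11.8015, 6.5103]; [6.5103, 5]]·[k, ln C]ᵀ = [17.2796, 11.6092]ᵀ.
Slope k = (n·Σln t·ln v − Σln t·Σln v)/(n·Σ(ln t)² − (Σln t)²) = (5·17.2796 − 6.5103·11.6092)/16.6240 = 0.65079; ln C = (Σln v − k·Σln t)/n = 1.47448, so C = exp(1.47448) = 4.36875.

k = 0.651, C = 4.369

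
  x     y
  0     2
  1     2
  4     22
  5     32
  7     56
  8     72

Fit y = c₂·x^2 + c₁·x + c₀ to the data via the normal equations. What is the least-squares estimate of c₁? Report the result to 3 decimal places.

c₁ = 1.451

Sums needed: Σx^2·x^2 = 7379, Σx^2·x = 1045, Σx^2 = 155, Σx·x = 155, Σx = 25, Σ1 = 6.
For Aᵀy: Σx^2·y = 8506, Σx·y = 1218, Σy = 186.
Normal equations: [[7379, 1045, 155]; [1045, 155, 25]; [155, 25, 6]]·[c₂, c₁, c₀]ᵀ = [8506, 1218, 186]ᵀ.
Inverting the 3×3 Gram matrix, [c₂, c₁, c₀]ᵀ = [3391/3666, 26603/18330, 646/611]ᵀ.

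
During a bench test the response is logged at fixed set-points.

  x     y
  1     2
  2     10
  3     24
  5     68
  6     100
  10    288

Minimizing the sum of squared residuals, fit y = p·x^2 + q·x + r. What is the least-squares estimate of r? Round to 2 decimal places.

MᵀM·[p, q, r]ᵀ = Mᵀy reads: 12019·p + 1377·q + 175·r = 34358;  1377·p + 175·q + 27·r = 3914;  175·p + 27·q + 6·r = 492.
(Σx^2·x^2 = 12019, Σx^2·x = 1377, Σx^2 = 175, Σx·x = 175, Σx = 27, Σ1 = 6, Σx^2·y = 34358, Σx·y = 3914, Σy = 492.)
Solving the 3×3 system (Gaussian elimination) gives p = 102417/33650, q = -59249/33650, r = 19379/16825.

r = 1.15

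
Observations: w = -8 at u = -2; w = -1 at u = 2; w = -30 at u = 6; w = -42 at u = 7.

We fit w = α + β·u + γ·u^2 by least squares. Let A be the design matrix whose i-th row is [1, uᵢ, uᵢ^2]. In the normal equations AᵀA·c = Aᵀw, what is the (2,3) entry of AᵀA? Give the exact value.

559

Row 2 ↔ basis u, column 3 ↔ basis u^2, so (AᵀA)_{2,3} = Σᵢ (u)·(u^2) = (-2)·(4) + (2)·(4) + (6)·(36) + (7)·(49) = 559.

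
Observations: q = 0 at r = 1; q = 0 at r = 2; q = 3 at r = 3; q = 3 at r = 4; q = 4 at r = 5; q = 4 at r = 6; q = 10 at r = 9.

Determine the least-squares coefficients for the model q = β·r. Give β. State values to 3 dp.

Forming MᵀM = [[172]] and Mᵀq = [155]ᵀ gives MᵀM·[β]ᵀ = Mᵀq.
Hence β = 155 / 172 ≈ 0.901163.

β = 0.901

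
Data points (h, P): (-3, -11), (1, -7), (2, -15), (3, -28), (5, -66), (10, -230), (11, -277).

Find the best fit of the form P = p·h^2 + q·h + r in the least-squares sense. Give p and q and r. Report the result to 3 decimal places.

Normal-equation sums: Σh^2·h^2 = 25445, Σh^2·h = 2465, Σh^2 = 269, Σh·h = 269, Σh = 29, Σ1 = 7.
Right-hand side: Σh^2·P = -58585, Σh·P = -5765, ΣP = -634.
Solving the 3×3 system (Gaussian elimination) gives p = -1496969/743484, q = -2093335/743484, r = -94970/61957.

p = -2.013, q = -2.816, r = -1.533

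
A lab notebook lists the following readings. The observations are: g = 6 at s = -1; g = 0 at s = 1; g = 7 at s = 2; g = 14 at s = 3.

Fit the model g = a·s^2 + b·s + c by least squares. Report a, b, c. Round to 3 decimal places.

a = 2.273, b = -2.364, c = 1.182

Sums needed: Σs^2·s^2 = 99, Σs^2·s = 35, Σs^2 = 15, Σs·s = 15, Σs = 5, Σ1 = 4.
And Σs^2·g = 160, Σs·g = 50, Σg = 27.
XᵀX·[a, b, c]ᵀ = Xᵀg becomes [[99, 35, 15]; [35, 15, 5]; [15, 5, 4]]·[a, b, c]ᵀ = [160, 50, 27]ᵀ.
Solving the 3×3 system (Gaussian elimination) gives a = 25/11, b = -26/11, c = 13/11.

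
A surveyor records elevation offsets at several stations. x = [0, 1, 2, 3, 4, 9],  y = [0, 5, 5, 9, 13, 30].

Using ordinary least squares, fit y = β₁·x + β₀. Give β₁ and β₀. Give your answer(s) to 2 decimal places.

Forming MᵀM = [[111, 19]; [19, 6]] and Mᵀy = [364, 62]ᵀ gives MᵀM·[β₁, β₀]ᵀ = Mᵀy.
Δ = 111·6 − 19² = 305.
β₁ = (364·6 − 19·62)/305 = 1006/305; β₀ = (111·62 − 19·364)/305 = -34/305.

β₁ = 3.30, β₀ = -0.11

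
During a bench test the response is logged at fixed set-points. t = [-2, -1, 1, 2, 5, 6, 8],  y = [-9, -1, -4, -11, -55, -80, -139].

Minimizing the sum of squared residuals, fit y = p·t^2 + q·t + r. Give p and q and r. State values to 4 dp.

Normal-equation sums: Σt^2·t^2 = 6051, Σt^2·t = 853, Σt^2 = 135, Σt·t = 135, Σt = 19, Σ1 = 7.
Right-hand side: Σt^2·y = -13236, Σt·y = -1874, Σy = -299.
Row-reducing yields p = -371799/178018, q = -98583/178018, r = -82960/89009.

p = -2.0885, q = -0.5538, r = -0.9320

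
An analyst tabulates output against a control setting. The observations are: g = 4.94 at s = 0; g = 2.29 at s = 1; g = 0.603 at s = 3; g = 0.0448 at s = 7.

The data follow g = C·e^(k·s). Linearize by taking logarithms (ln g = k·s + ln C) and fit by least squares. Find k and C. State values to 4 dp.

k = -0.6667, C = 4.6509

Linearized form: ln g = k·s + ln C. From the 4 transformed points,
Σs = 11.0000, Σ(s)² = 59.0000, Σln g = -1.1855, Σs·ln g = -22.4278.
Equations: 59.0000·k + 11.0000·ln C = -22.4278;  11.0000·k + 4·ln C = -1.1855.
Solving (det = 115.0000): k = -0.66670, ln C = 1.53707, so C = exp(1.53707) = 4.65095.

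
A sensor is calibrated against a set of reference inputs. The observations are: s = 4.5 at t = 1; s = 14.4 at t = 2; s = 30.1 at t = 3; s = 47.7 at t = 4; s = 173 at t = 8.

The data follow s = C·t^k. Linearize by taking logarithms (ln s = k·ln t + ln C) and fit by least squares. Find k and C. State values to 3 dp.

k = 1.752, C = 4.377

With ln sᵢ as the transformed response and ln tᵢ as the regressor:
Σln t = 5.2575, Σ(ln t)² = 7.9333, Σln s = 16.5941, Σln t·ln s = 21.6629.
Equations: 7.9333·k + 5.2575·ln C = 21.6629;  5.2575·k + 5·ln C = 16.5941.
Slope k = (n·Σln t·ln s − Σln t·Σln s)/(n·Σ(ln t)² − (Σln t)²) = (5·21.6629 − 5.2575·16.5941)/12.0252 = 1.75228; ln C = (Σln s − k·Σln t)/n = 1.47629, so C = exp(1.47629) = 4.37668.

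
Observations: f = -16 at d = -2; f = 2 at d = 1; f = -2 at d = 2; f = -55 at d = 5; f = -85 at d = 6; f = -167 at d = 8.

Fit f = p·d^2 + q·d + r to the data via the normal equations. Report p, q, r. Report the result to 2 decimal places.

XᵀX·[p, q, r]ᵀ = Xᵀf reads: 6050·p + 854·q + 134·r = -15193;  854·p + 134·q + 20·r = -2091;  134·p + 20·q + 6·r = -323.
Solving the 3×3 system (Gaussian elimination) gives p = -37231/11982, q = 22364/5991, r = 6228/1997.

p = -3.11, q = 3.73, r = 3.12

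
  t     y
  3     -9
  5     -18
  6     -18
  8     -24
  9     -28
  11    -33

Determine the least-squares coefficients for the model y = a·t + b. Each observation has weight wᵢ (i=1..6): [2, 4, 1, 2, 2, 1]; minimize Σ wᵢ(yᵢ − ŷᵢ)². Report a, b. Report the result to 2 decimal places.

a = -2.83, b = -2.24

Setting ∂/∂a … = 0 gives: 565·a + 77·b = -1773;  77·a + 12·b = -245.
(Σwᵢ·t·t = 565, Σwᵢ·t = 77, Σwᵢ·1 = 12, Σwᵢ·t·y = -1773, Σwᵢ·y = -245.)
Eliminating b: 12·(row 1) − 77·(row 2) gives 851·a = 12·(-1773) − 77·(-245) = -2411, so a = -2411/851.
Then b = ((-245) − 77·(-2411/851))/12 = -1904/851.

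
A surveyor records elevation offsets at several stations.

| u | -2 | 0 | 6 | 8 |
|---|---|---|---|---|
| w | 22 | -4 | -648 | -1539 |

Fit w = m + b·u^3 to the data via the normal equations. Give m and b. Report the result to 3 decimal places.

Compute the Gram sums: Σ1 = 4, Σu^3 = 720, Σu^3·u^3 = 308864.
Moment sums: Σw = -2169, Σu^3·w = -928112.
So XᵀX·[m, b]ᵀ = Xᵀw: [[4, 720]; [720, 308864]]·[m, b]ᵀ = [-2169, -928112]ᵀ.
det = 4·308864 − 720² = 717056.
m = ((-2169)·308864 − 720·(-928112))/717056 = -13167/5602; b = (4·(-928112) − 720·(-2169))/717056 = -134423/44816.

m = -2.350, b = -2.999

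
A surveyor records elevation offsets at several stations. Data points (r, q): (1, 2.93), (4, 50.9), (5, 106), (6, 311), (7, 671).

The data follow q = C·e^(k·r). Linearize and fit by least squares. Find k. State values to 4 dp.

k = 0.9101

Taking logs, ln q = k·r + ln C, so regress ln q on r.
XᵀX = [[127.0000, 23.0000]; [23.0000, 5]], rhs = [120.1118, 21.9169]ᵀ  (here Σr = 23.0000, Σ(r)² = 127.0000, Σln q = 21.9169, Σr·ln q = 120.1118).
Slope k = (n·Σr·ln q − Σr·Σln q)/(n·Σ(r)² − (Σr)²) = (5·120.1118 − 23.0000·21.9169)/106.0000 = 0.91010; ln C = (Σln q − k·Σr)/n = 0.19689.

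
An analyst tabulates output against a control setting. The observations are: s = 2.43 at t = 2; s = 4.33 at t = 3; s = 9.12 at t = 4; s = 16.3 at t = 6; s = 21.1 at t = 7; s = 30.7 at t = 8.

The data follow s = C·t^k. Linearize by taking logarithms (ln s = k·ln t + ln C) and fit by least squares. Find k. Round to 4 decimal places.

Let Y = ln s. Fitting Y = k·ln t + ln C by least squares:
Σln t = 8.9952, Σ(ln t)² = 14.9303, Σln s = 13.8286, Σln t·ln s = 23.3452.
Equations: 14.9303·k + 8.9952·ln C = 23.3452;  8.9952·k + 6·ln C = 13.8286.
Δ = 14.9303·6 − (8.9952)² = 8.6686; k = (23.3452·6 − 8.9952·13.8286)/8.6686 = 1.80885, ln C = (14.9303·13.8286 − 8.9952·23.3452)/8.6686 = -0.40704.

k = 1.8088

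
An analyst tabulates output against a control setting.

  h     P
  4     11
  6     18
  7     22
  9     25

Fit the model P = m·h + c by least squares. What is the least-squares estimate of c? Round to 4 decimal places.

From the data, Σh·h = 182, Σh = 26, Σ1 = 4.
And Σh·P = 531, ΣP = 76.
So MᵀM·[m, c]ᵀ = MᵀP: [[182, 26]; [26, 4]]·[m, c]ᵀ = [531, 76]ᵀ.
Determinant 182·4 − 26² = 52.
m = (531·4 − 26·76)/52 = 37/13; c = (182·76 − 26·531)/52 = 1/2.

c = 0.5000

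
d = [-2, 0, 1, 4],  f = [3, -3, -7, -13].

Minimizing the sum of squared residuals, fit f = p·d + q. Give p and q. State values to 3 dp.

p = -2.667, q = -3.000

Setting ∂/∂p … = 0 gives: 21·p + 3·q = -65;  3·p + 4·q = -20.
(Σd·d = 21, Σd = 3, Σ1 = 4, Σd·f = -65, Σf = -20.)
Δ = 21·4 − 3² = 75.
p = ((-65)·4 − 3·(-20))/75 = -8/3; q = (21·(-20) − 3·(-65))/75 = -3.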